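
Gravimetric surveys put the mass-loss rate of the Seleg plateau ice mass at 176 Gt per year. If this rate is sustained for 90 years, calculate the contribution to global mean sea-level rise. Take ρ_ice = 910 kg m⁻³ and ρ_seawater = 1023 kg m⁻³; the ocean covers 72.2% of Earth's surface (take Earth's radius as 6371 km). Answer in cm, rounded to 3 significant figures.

Total mass lost = 176 Gt/yr × 90 yr = 1.584×10^4 Gt = 1.584×10^16 kg.
ρ_w = 1023 kg m⁻³, so water volume = 1.584×10^16 / 1023 = 1.548×10^13 m³.
Δh = 1.548×10^13 / 3.68×10^14 = 0.0420 m = 4.20 cm.

≈ 4.20 cm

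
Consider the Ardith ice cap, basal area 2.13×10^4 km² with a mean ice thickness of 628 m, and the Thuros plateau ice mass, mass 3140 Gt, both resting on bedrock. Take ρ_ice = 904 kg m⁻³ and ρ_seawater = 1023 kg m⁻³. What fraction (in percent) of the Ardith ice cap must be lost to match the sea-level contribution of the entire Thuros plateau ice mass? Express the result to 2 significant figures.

≈ 26 %

Equal sea-level rise means equal mass of meltwater, i.e. equal mass of ice lost.
Ice mass of Thuros: 3.140×10^15 kg; ice mass of Ardith: 1.209×10^16 kg.
Fraction required = 3.140×10^15 / 1.209×10^16 = 0.260 → 26 %.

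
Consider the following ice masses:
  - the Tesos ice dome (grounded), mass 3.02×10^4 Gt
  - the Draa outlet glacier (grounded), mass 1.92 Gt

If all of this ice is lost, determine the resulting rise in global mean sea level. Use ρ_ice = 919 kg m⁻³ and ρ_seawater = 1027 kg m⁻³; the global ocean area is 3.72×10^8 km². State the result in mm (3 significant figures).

Tesos: 3.02×10^4 Gt = 3.020×10^16 kg; dividing by ρ_w = 1027 kg m⁻³ gives 2.941×10^13 m³ of water.
Draa: 1.92 Gt = 1.920×10^12 kg; dividing by ρ_w = 1027 kg m⁻³ gives 1.870×10^9 m³ of water.
Total added water ≈ 2.941×10^13 m³ over 3.72×10^14 m² → Δh = 0.0791 m = 79.1 mm.

≈ 79.1 mm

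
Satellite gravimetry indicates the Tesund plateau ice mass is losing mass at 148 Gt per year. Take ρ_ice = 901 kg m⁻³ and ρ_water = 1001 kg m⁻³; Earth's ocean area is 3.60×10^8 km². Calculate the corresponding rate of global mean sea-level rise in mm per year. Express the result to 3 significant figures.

≈ 0.411 mm/yr

ρ_w = 1001 kg m⁻³. Annual water volume added = 148 Gt / ρ_w = 1.480×10^14 kg / 1001 kg m⁻³ = 1.479×10^11 m³.
Δh per year = 1.479×10^11 / 3.60×10^14 = 4.11×10^-4 m = 0.411 mm.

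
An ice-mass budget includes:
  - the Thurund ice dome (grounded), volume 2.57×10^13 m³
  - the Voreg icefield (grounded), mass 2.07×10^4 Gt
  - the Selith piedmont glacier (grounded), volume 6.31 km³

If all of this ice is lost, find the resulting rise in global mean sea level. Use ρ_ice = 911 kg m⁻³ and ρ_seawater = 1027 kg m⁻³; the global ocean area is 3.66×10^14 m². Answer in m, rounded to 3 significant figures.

Thurund: 2.57×10^13 m³ × (911/1027) = 2.280×10^13 m³ of water.
Voreg: 2.07×10^4 Gt = 2.070×10^16 kg; dividing by ρ_w = 1027 kg m⁻³ gives 2.016×10^13 m³ of water.
Selith: 6.31 km³ × (911/1027) = 5.597 km³ of water.
Total added water ≈ 4.296×10^13 m³ over 3.66×10^14 m² → Δh = 0.117 m.

≈ 0.117 m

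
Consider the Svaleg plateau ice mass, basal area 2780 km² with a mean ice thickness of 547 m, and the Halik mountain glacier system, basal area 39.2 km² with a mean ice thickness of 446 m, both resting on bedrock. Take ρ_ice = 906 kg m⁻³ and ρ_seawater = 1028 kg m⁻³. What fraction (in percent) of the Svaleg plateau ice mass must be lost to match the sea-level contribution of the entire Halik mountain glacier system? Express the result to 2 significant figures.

Equal sea-level rise means equal mass of meltwater, i.e. equal mass of ice lost.
Ice mass of Halik: 1.584×10^13 kg; ice mass of Svaleg: 1.378×10^15 kg.
Fraction required = 1.584×10^13 / 1.378×10^15 = 0.0115 → 1.1 %.

≈ 1.1 %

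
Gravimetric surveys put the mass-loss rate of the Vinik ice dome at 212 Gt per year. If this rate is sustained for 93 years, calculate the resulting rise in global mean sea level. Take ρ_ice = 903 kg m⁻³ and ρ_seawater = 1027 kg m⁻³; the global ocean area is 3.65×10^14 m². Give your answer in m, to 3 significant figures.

≈ 0.0526 m

Total mass lost = 212 Gt/yr × 93 yr = 1.972×10^4 Gt = 1.972×10^16 kg.
ρ_w = 1027 kg m⁻³, so water volume = 1.972×10^16 / 1027 = 1.920×10^13 m³.
Δh = 1.920×10^13 / 3.65×10^14 = 0.0526 m.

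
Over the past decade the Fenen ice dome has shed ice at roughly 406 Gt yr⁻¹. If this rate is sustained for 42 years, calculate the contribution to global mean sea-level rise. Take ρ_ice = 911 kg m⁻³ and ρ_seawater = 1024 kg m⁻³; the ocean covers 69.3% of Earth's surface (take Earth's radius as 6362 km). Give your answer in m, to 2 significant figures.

Total mass lost = 406 Gt/yr × 42 yr = 1.705×10^4 Gt = 1.705×10^16 kg.
ρ_w = 1024 kg m⁻³, so water volume = 1.705×10^16 / 1024 = 1.665×10^13 m³.
Δh = 1.665×10^13 / 3.52×10^14 = 0.0472 m.

≈ 0.047 m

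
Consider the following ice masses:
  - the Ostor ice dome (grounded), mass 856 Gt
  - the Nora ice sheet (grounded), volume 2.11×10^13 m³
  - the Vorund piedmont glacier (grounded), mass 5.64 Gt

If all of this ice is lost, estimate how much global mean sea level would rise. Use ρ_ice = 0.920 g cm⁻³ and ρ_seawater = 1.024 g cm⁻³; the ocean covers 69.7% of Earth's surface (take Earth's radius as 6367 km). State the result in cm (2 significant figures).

Ostor: 856 Gt = 8.560×10^14 kg; dividing by ρ_w = 1.024 g cm⁻³ = 1024 kg m⁻³ gives 8.359×10^11 m³ of water.
Nora: 2.11×10^13 m³ × (920/1024) = 1.896×10^13 m³ of water.
Vorund: 5.64 Gt = 5.640×10^12 kg; dividing by ρ_w = 1024 kg m⁻³ gives 5.508×10^9 m³ of water.
Total added water ≈ 1.980×10^13 m³ over 3.55×10^14 m² → Δh = 0.0558 m = 5.6 cm.

≈ 5.6 cm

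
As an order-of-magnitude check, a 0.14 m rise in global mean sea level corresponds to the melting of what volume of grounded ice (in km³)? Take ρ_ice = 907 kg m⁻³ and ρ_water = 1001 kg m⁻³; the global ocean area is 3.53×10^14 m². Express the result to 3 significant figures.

≈ 5.45×10^4 km³

Required water volume = Δh × A = 0.14 m × 3.53×10^14 m² = 4.942×10^13 m³ = 4.942×10^4 km³.
Ice volume = water volume × ρ_w/ρ_ice = 4.942×10^4 × 1001/907 = 5.45×10^4 km³.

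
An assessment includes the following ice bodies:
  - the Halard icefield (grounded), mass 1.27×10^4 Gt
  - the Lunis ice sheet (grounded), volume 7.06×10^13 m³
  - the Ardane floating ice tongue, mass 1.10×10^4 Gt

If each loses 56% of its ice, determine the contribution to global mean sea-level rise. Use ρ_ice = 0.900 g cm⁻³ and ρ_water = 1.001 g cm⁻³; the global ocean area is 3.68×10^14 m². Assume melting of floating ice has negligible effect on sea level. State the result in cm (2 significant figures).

Halard: 0.56 × 1.27×10^4 Gt = 7.112×10^15 kg; dividing by ρ_w = 1.001 g cm⁻³ = 1001 kg m⁻³ gives 7.105×10^12 m³ of water.
Lunis: 0.56 × 7.06×10^13 m³ × (900/1001) = 3.555×10^13 m³ of water.
The Ardane floating ice tongue is floating and already displaces its own weight of water, so its melt adds essentially nothing to sea level.
Total added water ≈ 4.265×10^13 m³ over 3.68×10^14 m² → Δh = 0.116 m = 12 cm.

≈ 12 cm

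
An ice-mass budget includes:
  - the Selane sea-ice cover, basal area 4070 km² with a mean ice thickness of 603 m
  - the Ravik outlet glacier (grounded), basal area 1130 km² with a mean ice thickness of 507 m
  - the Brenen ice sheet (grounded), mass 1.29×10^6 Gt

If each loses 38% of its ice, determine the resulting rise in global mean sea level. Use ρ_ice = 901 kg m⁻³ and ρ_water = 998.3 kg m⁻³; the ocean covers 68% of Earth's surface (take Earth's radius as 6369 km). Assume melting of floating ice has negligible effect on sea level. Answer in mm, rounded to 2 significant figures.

The Selane sea-ice cover is floating and already displaces its own weight of water, so its melt adds essentially nothing to sea level.
Ravik: ice volume = 1130 km² × 507 m = 572.9 km³; 0.38 × 572.9 × (901/998.3) = 196.5 km³ of water.
Brenen: 0.38 × 1.29×10^6 Gt = 4.902×10^17 kg; dividing by ρ_w = 998.3 kg m⁻³ gives 4.910×10^14 m³ of water.
Total added water ≈ 4.912×10^14 m³ over 3.47×10^14 m² → Δh = 1.42 m = 1400 mm.

≈ 1400 mm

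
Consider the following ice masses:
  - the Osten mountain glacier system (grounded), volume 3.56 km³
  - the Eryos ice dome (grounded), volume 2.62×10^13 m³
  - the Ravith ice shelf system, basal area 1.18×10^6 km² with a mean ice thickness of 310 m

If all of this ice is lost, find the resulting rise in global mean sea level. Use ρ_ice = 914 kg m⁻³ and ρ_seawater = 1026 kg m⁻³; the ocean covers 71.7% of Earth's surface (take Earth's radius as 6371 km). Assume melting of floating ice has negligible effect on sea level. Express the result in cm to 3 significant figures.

Osten: 3.56 km³ × (914/1026) = 3.171 km³ of water.
Eryos: 2.62×10^13 m³ × (914/1026) = 2.334×10^13 m³ of water.
The Ravith ice shelf system is floating and already displaces its own weight of water, so its melt adds essentially nothing to sea level.
Total added water ≈ 2.334×10^13 m³ over 3.66×10^14 m² → Δh = 0.0638 m = 6.38 cm.

≈ 6.38 cm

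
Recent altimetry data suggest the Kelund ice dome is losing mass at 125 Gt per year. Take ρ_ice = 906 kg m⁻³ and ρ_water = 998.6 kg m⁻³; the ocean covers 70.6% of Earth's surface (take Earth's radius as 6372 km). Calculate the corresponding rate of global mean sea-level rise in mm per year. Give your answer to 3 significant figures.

ρ_w = 998.6 kg m⁻³. Annual water volume added = 125 Gt / ρ_w = 1.250×10^14 kg / 998.6 kg m⁻³ = 1.252×10^11 m³.
Δh per year = 1.252×10^11 / 3.60×10^14 = 3.47×10^-4 m = 0.347 mm.

≈ 0.347 mm/yr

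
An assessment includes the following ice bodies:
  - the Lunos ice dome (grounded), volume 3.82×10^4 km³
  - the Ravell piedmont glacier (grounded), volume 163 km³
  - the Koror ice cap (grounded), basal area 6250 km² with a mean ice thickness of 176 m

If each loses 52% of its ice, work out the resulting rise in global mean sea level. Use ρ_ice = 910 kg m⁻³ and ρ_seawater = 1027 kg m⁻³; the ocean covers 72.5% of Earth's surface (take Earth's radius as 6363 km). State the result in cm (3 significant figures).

Lunos: 0.52 × 3.82×10^4 km³ × (910/1027) = 1.760×10^4 km³ of water.
Ravell: 0.52 × 163 km³ × (910/1027) = 75.10 km³ of water.
Koror: ice volume = 6250 km² × 176 m = 1100 km³; 0.52 × 1100 × (910/1027) = 506.8 km³ of water.
Total added water ≈ 1.818×10^13 m³ over 3.69×10^14 m² → Δh = 0.0493 m = 4.93 cm.

≈ 4.93 cm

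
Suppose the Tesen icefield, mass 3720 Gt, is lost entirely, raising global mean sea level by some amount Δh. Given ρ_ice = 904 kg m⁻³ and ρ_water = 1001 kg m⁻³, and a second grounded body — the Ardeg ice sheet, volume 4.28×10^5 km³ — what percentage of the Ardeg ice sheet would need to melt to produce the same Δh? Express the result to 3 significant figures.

Equal sea-level rise means equal mass of meltwater, i.e. equal mass of ice lost.
Ice mass of Tesen: 3.720×10^15 kg; ice mass of Ardeg: 3.869×10^17 kg.
Fraction required = 3.720×10^15 / 3.869×10^17 = 9.61×10^-3 → 0.961 %.

≈ 0.961 %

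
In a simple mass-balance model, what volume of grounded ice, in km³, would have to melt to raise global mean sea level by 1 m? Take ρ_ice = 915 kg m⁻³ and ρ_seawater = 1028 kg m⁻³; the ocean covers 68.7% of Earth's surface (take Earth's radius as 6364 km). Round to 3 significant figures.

Required water volume = Δh × A = 1 m × 3.50×10^14 m² = 3.496×10^14 m³ = 3.496×10^5 km³.
Ice volume = water volume × ρ_w/ρ_ice = 3.496×10^5 × 1028/915 = 3.93×10^5 km³.

≈ 3.93×10^5 km³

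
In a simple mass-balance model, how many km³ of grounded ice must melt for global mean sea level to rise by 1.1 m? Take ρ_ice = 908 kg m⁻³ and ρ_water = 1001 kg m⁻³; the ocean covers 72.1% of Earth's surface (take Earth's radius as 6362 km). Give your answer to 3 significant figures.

Required water volume = Δh × A = 1.1 m × 3.67×10^14 m² = 4.034×10^14 m³ = 4.034×10^5 km³.
Ice volume = water volume × ρ_w/ρ_ice = 4.034×10^5 × 1001/908 = 4.45×10^5 km³.

≈ 4.45×10^5 km³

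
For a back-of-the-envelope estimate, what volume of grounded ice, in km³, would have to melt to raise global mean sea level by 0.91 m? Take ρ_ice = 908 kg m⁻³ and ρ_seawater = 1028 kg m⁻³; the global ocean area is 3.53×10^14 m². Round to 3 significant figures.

Required water volume = Δh × A = 0.91 m × 3.53×10^14 m² = 3.212×10^14 m³ = 3.212×10^5 km³.
Ice volume = water volume × ρ_w/ρ_ice = 3.212×10^5 × 1028/908 = 3.64×10^5 km³.

≈ 3.64×10^5 km³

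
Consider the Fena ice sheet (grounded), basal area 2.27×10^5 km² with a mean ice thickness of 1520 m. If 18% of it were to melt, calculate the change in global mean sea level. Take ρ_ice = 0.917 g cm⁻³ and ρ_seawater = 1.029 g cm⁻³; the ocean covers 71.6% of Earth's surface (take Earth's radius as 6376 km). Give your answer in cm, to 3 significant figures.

Fena: ice volume = 2.27×10^5 km² × 1520 m = 3.450×10^5 km³; 0.18 × 3.450×10^5 × (917/1029) = 5.535×10^4 km³ of water.
Spread over 3.66×10^14 m² of ocean, Δh = 5.535×10^13 / 3.66×10^14 = 0.151 m = 15.1 cm.

≈ 15.1 cm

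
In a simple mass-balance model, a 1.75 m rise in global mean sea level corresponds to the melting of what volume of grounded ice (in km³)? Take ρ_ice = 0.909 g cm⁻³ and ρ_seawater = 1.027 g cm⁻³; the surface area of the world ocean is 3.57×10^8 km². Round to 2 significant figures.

Required water volume = Δh × A = 1.75 m × 3.57×10^14 m² = 6.248×10^14 m³ = 6.248×10^5 km³.
Ice volume = water volume × ρ_w/ρ_ice = 6.248×10^5 × 1027/909 = 7.1×10^5 km³.

≈ 7.1×10^5 km³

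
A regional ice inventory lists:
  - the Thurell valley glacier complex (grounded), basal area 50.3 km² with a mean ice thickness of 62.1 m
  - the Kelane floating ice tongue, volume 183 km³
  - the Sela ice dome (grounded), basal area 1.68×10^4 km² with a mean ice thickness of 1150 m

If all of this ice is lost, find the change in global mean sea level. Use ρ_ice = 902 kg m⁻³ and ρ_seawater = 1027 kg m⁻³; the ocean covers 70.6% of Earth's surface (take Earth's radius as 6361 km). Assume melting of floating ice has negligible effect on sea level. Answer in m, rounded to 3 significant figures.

Thurell: ice volume = 50.3 km² × 62.1 m = 3.124 km³; 3.124 × (902/1027) = 2.743 km³ of water.
The Kelane floating ice tongue is floating and already displaces its own weight of water, so its melt adds essentially nothing to sea level.
Sela: ice volume = 1.68×10^4 km² × 1150 m = 1.932×10^4 km³; 1.932×10^4 × (902/1027) = 1.697×10^4 km³ of water.
Total added water ≈ 1.697×10^13 m³ over 3.59×10^14 m² → Δh = 0.0473 m.

≈ 0.0473 m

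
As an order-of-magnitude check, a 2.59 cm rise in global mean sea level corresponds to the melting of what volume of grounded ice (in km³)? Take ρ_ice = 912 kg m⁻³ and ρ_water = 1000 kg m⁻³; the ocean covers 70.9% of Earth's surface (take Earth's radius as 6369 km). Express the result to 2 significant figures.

Required water volume = Δh × A = 0.0259 m × 3.61×10^14 m² = 9.360×10^12 m³ = 9360 km³.
Ice volume = water volume × ρ_w/ρ_ice = 9360 × 1000/912 = 1.0×10^4 km³.

≈ 1.0×10^4 km³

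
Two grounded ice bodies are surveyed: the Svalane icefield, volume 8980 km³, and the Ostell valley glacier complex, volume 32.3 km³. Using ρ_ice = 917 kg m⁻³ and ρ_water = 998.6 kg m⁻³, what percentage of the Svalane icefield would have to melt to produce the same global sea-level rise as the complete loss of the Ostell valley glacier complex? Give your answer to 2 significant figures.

Equal sea-level rise means equal mass of meltwater, i.e. equal mass of ice lost.
Ice mass of Ostell: 2.962×10^13 kg; ice mass of Svalane: 8.235×10^15 kg.
Fraction required = 2.962×10^13 / 8.235×10^15 = 3.60×10^-3 → 0.36 %.

≈ 0.36 %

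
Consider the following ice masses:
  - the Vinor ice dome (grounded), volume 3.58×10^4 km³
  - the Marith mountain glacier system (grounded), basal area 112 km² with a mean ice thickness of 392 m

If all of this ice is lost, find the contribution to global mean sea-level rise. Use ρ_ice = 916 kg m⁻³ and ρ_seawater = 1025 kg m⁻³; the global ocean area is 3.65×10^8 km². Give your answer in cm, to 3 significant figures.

Vinor: 3.58×10^4 km³ × (916/1025) = 3.199×10^4 km³ of water.
Marith: ice volume = 112 km² × 392 m = 43.90 km³; 43.90 × (916/1025) = 39.24 km³ of water.
Total added water ≈ 3.203×10^13 m³ over 3.65×10^14 m² → Δh = 0.0878 m = 8.78 cm.

≈ 8.78 cm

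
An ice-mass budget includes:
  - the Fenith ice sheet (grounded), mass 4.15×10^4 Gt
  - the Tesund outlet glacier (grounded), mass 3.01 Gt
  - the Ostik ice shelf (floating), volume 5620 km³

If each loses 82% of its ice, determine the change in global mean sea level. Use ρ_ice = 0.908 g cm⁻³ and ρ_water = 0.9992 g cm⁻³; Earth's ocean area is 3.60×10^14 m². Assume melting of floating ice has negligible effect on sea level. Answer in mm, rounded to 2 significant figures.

≈ 95 mm

Fenith: 0.82 × 4.15×10^4 Gt = 3.403×10^16 kg; dividing by ρ_w = 0.9992 g cm⁻³ = 999.2 kg m⁻³ gives 3.406×10^13 m³ of water.
Tesund: 0.82 × 3.01 Gt = 2.468×10^12 kg; dividing by ρ_w = 999.2 kg m⁻³ gives 2.470×10^9 m³ of water.
The Ostik ice shelf is floating and already displaces its own weight of water, so its melt adds essentially nothing to sea level.
Total added water ≈ 3.406×10^13 m³ over 3.60×10^14 m² → Δh = 0.0946 m = 95 mm.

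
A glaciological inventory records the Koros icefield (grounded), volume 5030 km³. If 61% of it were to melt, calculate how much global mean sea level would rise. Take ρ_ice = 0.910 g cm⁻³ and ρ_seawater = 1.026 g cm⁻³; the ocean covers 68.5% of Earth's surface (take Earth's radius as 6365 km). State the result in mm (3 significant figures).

Koros: 0.61 × 5030 km³ × (910/1026) = 2721 km³ of water.
Spread over 3.49×10^14 m² of ocean, Δh = 2.721×10^12 / 3.49×10^14 = 7.80×10^-3 m = 7.80 mm.

≈ 7.80 mm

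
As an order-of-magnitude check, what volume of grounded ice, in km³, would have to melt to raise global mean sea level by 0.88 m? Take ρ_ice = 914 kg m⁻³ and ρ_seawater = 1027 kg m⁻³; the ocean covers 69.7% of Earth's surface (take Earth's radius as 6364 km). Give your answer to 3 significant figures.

Required water volume = Δh × A = 0.88 m × 3.55×10^14 m² = 3.122×10^14 m³ = 3.122×10^5 km³.
Ice volume = water volume × ρ_w/ρ_ice = 3.122×10^5 × 1027/914 = 3.51×10^5 km³.

≈ 3.51×10^5 km³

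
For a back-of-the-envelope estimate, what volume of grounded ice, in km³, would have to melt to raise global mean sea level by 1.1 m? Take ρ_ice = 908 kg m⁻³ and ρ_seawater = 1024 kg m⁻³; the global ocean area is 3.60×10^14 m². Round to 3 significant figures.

≈ 4.47×10^5 km³

Required water volume = Δh × A = 1.1 m × 3.60×10^14 m² = 3.960×10^14 m³ = 3.960×10^5 km³.
Ice volume = water volume × ρ_w/ρ_ice = 3.960×10^5 × 1024/908 = 4.47×10^5 km³.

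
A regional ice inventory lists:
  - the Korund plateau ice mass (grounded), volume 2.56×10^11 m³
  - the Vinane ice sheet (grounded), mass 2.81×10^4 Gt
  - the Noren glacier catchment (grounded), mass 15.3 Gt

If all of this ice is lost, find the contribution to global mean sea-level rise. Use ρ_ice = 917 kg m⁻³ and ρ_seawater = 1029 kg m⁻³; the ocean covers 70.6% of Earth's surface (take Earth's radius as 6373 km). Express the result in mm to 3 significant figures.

≈ 76.5 mm

Korund: 2.56×10^11 m³ × (917/1029) = 2.281×10^11 m³ of water.
Vinane: 2.81×10^4 Gt = 2.810×10^16 kg; dividing by ρ_w = 1029 kg m⁻³ gives 2.731×10^13 m³ of water.
Noren: 15.3 Gt = 1.530×10^13 kg; dividing by ρ_w = 1029 kg m⁻³ gives 1.487×10^10 m³ of water.
Total added water ≈ 2.755×10^13 m³ over 3.60×10^14 m² → Δh = 0.0765 m = 76.5 mm.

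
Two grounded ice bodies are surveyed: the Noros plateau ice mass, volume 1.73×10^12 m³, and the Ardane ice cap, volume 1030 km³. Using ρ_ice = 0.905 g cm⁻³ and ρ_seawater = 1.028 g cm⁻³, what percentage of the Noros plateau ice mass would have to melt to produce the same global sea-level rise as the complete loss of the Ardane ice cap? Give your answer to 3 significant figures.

Equal sea-level rise means equal mass of meltwater, i.e. equal mass of ice lost.
Ice mass of Ardane: 9.321×10^14 kg; ice mass of Noros: 1.566×10^15 kg.
Fraction required = 9.321×10^14 / 1.566×10^15 = 0.595 → 59.5 %.

≈ 59.5 %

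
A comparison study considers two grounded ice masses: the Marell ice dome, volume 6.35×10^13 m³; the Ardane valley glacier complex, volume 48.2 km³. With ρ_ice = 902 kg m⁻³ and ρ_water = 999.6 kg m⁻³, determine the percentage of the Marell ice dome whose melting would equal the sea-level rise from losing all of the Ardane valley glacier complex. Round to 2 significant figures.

Equal sea-level rise means equal mass of meltwater, i.e. equal mass of ice lost.
Ice mass of Ardane: 4.348×10^13 kg; ice mass of Marell: 5.728×10^16 kg.
Fraction required = 4.348×10^13 / 5.728×10^16 = 7.59×10^-4 → 0.076 %.

≈ 0.076 %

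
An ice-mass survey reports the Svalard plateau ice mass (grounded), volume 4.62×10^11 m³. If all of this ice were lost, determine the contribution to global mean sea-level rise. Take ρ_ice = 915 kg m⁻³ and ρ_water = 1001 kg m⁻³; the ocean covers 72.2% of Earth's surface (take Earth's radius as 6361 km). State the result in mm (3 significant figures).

≈ 1.15 mm

Svalard: 4.62×10^11 m³ × (915/1001) = 4.223×10^11 m³ of water.
Spread over 3.67×10^14 m² of ocean, Δh = 4.223×10^11 / 3.67×10^14 = 1.15×10^-3 m = 1.15 mm.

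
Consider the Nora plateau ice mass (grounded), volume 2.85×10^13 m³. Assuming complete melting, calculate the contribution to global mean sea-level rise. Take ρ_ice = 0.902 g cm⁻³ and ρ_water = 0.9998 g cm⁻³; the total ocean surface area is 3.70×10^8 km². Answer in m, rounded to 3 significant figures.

Nora: 2.85×10^13 m³ × (902/999.8) = 2.571×10^13 m³ of water.
Spread over 3.70×10^14 m² of ocean, Δh = 2.571×10^13 / 3.70×10^14 = 0.0695 m.

≈ 0.0695 m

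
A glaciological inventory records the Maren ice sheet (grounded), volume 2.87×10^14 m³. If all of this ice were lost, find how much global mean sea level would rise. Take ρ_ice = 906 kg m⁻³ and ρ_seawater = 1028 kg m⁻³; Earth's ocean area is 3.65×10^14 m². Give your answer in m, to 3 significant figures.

Maren: 2.87×10^14 m³ × (906/1028) = 2.529×10^14 m³ of water.
Spread over 3.65×10^14 m² of ocean, Δh = 2.529×10^14 / 3.65×10^14 = 0.693 m.

≈ 0.693 m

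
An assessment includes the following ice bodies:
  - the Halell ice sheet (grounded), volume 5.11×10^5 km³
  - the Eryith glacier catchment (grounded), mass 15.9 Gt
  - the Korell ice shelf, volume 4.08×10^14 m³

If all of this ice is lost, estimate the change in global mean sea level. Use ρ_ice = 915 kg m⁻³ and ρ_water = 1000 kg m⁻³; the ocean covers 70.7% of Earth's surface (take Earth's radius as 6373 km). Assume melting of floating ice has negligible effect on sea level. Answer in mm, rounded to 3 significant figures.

Halell: 5.11×10^5 km³ × (915/1000) = 4.676×10^5 km³ of water.
Eryith: 15.9 Gt = 1.590×10^13 kg; dividing by ρ_w = 1000 kg m⁻³ gives 1.590×10^10 m³ of water.
The Korell ice shelf is floating and already displaces its own weight of water, so its melt adds essentially nothing to sea level.
Total added water ≈ 4.676×10^14 m³ over 3.61×10^14 m² → Δh = 1.30 m = 1300 mm.

≈ 1300 mm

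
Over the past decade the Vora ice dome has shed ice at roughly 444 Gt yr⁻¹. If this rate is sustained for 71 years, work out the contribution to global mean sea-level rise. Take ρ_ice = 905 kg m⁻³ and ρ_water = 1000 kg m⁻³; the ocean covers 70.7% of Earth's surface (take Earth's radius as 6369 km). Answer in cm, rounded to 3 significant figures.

Total mass lost = 444 Gt/yr × 71 yr = 3.152×10^4 Gt = 3.152×10^16 kg.
ρ_w = 1000 kg m⁻³, so water volume = 3.152×10^16 / 1000 = 3.152×10^13 m³.
Δh = 3.152×10^13 / 3.60×10^14 = 0.0875 m = 8.75 cm.

≈ 8.75 cm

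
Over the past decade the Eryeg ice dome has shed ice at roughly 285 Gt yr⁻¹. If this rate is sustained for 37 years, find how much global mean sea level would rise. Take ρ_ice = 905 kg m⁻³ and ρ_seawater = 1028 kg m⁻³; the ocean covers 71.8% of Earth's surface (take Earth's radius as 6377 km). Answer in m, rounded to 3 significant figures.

≈ 0.0280 m

Total mass lost = 285 Gt/yr × 37 yr = 1.054×10^4 Gt = 1.054×10^16 kg.
ρ_w = 1028 kg m⁻³, so water volume = 1.054×10^16 / 1028 = 1.026×10^13 m³.
Δh = 1.026×10^13 / 3.67×10^14 = 0.0280 m.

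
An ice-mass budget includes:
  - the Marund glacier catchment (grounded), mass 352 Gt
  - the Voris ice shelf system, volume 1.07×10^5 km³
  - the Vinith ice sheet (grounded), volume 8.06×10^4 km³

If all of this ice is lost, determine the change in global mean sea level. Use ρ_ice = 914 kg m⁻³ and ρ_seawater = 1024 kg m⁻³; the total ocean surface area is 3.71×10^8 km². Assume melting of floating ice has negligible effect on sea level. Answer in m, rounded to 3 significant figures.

Marund: 352 Gt = 3.520×10^14 kg; dividing by ρ_w = 1024 kg m⁻³ gives 3.438×10^11 m³ of water.
The Voris ice shelf system is floating and already displaces its own weight of water, so its melt adds essentially nothing to sea level.
Vinith: 8.06×10^4 km³ × (914/1024) = 7.194×10^4 km³ of water.
Total added water ≈ 7.229×10^13 m³ over 3.71×10^14 m² → Δh = 0.195 m.

≈ 0.195 m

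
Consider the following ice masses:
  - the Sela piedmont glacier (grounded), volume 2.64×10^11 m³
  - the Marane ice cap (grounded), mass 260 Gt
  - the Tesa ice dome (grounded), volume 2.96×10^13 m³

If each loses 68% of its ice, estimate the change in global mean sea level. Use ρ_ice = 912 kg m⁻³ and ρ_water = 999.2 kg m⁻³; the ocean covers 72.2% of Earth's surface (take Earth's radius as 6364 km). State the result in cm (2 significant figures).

≈ 5.1 cm

Sela: 0.68 × 2.64×10^11 m³ × (912/999.2) = 1.639×10^11 m³ of water.
Marane: 0.68 × 260 Gt = 1.768×10^14 kg; dividing by ρ_w = 999.2 kg m⁻³ gives 1.769×10^11 m³ of water.
Tesa: 0.68 × 2.96×10^13 m³ × (912/999.2) = 1.837×10^13 m³ of water.
Total added water ≈ 1.871×10^13 m³ over 3.67×10^14 m² → Δh = 0.0509 m = 5.1 cm.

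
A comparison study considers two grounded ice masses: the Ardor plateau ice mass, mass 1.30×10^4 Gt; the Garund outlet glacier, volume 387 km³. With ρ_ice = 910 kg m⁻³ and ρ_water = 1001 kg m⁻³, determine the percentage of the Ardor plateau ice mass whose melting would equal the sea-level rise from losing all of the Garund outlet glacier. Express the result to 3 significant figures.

Equal sea-level rise means equal mass of meltwater, i.e. equal mass of ice lost.
Ice mass of Garund: 3.522×10^14 kg; ice mass of Ardor: 1.300×10^16 kg.
Fraction required = 3.522×10^14 / 1.300×10^16 = 0.0271 → 2.71 %.

≈ 2.71 %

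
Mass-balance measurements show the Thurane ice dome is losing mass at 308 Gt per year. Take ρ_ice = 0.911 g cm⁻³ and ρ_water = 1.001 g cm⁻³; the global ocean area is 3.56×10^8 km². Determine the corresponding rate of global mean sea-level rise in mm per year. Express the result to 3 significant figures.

≈ 0.864 mm/yr

ρ_w = 1.001 g cm⁻³ = 1001 kg m⁻³. Annual water volume added = 308 Gt / ρ_w = 3.080×10^14 kg / 1001 kg m⁻³ = 3.077×10^11 m³.
Δh per year = 3.077×10^11 / 3.56×10^14 = 8.64×10^-4 m = 0.864 mm.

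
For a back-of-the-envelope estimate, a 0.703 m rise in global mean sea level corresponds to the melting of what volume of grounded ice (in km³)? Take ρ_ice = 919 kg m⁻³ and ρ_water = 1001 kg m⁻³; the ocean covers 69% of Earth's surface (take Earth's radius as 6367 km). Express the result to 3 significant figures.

≈ 2.69×10^5 km³

Required water volume = Δh × A = 0.703 m × 3.52×10^14 m² = 2.471×10^14 m³ = 2.471×10^5 km³.
Ice volume = water volume × ρ_w/ρ_ice = 2.471×10^5 × 1001/919 = 2.69×10^5 km³.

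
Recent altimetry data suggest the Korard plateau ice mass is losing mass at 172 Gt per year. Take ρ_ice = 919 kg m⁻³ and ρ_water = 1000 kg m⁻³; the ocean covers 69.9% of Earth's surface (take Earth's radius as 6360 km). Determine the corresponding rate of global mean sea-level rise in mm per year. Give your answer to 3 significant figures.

≈ 0.484 mm/yr

ρ_w = 1000 kg m⁻³. Annual water volume added = 172 Gt / ρ_w = 1.720×10^14 kg / 1000 kg m⁻³ = 1.720×10^11 m³.
Δh per year = 1.720×10^11 / 3.55×10^14 = 4.84×10^-4 m = 0.484 mm.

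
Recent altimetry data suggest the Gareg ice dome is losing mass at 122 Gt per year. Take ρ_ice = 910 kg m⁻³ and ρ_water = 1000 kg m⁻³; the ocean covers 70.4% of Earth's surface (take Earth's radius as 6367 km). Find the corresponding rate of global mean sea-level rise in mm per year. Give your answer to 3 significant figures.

≈ 0.340 mm/yr

ρ_w = 1000 kg m⁻³. Annual water volume added = 122 Gt / ρ_w = 1.220×10^14 kg / 1000 kg m⁻³ = 1.220×10^11 m³.
Δh per year = 1.220×10^11 / 3.59×10^14 = 3.40×10^-4 m = 0.340 mm.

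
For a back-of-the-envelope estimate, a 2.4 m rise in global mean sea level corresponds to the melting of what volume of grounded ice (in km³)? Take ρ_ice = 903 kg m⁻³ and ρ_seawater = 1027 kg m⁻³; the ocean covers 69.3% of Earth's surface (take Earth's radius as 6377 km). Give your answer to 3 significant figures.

Required water volume = Δh × A = 2.4 m × 3.54×10^14 m² = 8.499×10^14 m³ = 8.499×10^5 km³.
Ice volume = water volume × ρ_w/ρ_ice = 8.499×10^5 × 1027/903 = 9.67×10^5 km³.

≈ 9.67×10^5 km³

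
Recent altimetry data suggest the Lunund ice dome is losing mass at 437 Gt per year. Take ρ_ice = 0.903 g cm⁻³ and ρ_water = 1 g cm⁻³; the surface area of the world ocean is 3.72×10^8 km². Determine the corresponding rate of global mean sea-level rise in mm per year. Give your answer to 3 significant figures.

≈ 1.17 mm/yr

ρ_w = 1 g cm⁻³ = 1000 kg m⁻³. Annual water volume added = 437 Gt / ρ_w = 4.370×10^14 kg / 1000 kg m⁻³ = 4.370×10^11 m³.
Δh per year = 4.370×10^11 / 3.72×10^14 = 1.17×10^-3 m = 1.17 mm.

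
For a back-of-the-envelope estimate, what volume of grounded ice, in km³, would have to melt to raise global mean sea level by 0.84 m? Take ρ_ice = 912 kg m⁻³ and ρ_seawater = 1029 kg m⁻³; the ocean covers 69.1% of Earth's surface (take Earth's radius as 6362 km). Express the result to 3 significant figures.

Required water volume = Δh × A = 0.84 m × 3.51×10^14 m² = 2.952×10^14 m³ = 2.952×10^5 km³.
Ice volume = water volume × ρ_w/ρ_ice = 2.952×10^5 × 1029/912 = 3.33×10^5 km³.

≈ 3.33×10^5 km³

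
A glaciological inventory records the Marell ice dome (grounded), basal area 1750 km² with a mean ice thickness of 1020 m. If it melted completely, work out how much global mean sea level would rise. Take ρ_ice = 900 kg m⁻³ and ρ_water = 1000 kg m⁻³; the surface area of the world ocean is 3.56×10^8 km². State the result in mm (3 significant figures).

Marell: ice volume = 1750 km² × 1020 m = 1785 km³; 1785 × (900/1000) = 1606 km³ of water.
Spread over 3.56×10^14 m² of ocean, Δh = 1.606×10^12 / 3.56×10^14 = 4.51×10^-3 m = 4.51 mm.

≈ 4.51 mm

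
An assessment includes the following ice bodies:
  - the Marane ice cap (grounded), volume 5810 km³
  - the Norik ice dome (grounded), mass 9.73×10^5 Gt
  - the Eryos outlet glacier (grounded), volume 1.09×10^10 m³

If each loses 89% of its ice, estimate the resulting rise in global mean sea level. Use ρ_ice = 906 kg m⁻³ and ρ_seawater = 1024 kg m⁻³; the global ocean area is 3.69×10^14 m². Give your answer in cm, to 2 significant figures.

≈ 230 cm

Marane: 0.89 × 5810 km³ × (906/1024) = 4575 km³ of water.
Norik: 0.89 × 9.73×10^5 Gt = 8.660×10^17 kg; dividing by ρ_w = 1024 kg m⁻³ gives 8.457×10^14 m³ of water.
Eryos: 0.89 × 1.09×10^10 m³ × (906/1024) = 8.583×10^9 m³ of water.
Total added water ≈ 8.503×10^14 m³ over 3.69×10^14 m² → Δh = 2.30 m = 230 cm.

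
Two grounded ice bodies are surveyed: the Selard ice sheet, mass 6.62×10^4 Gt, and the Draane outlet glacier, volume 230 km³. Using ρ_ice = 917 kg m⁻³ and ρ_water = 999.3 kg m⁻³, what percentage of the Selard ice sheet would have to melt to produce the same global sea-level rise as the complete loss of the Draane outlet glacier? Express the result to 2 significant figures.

≈ 0.32 %

Equal sea-level rise means equal mass of meltwater, i.e. equal mass of ice lost.
Ice mass of Draane: 2.109×10^14 kg; ice mass of Selard: 6.620×10^16 kg.
Fraction required = 2.109×10^14 / 6.620×10^16 = 3.19×10^-3 → 0.32 %.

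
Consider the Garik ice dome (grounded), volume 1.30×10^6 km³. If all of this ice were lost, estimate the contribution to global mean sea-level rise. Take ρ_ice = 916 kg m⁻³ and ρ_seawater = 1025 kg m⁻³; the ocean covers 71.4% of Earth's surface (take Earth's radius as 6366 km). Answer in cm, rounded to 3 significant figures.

Garik: 1.30×10^6 km³ × (916/1025) = 1.162×10^6 km³ of water.
Spread over 3.64×10^14 m² of ocean, Δh = 1.162×10^15 / 3.64×10^14 = 3.20 m = 320 cm.

≈ 320 cm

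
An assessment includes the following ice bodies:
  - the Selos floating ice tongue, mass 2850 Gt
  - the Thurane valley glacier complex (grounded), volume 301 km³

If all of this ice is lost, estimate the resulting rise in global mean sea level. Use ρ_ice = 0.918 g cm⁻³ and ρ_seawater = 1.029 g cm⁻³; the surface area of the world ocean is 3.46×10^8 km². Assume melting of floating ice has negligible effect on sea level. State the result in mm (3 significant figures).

The Selos floating ice tongue is floating and already displaces its own weight of water, so its melt adds essentially nothing to sea level.
Thurane: 301 km³ × (918/1029) = 268.5 km³ of water.
Total added water ≈ 2.685×10^11 m³ over 3.46×10^14 m² → Δh = 7.76×10^-4 m = 0.776 mm.

≈ 0.776 mm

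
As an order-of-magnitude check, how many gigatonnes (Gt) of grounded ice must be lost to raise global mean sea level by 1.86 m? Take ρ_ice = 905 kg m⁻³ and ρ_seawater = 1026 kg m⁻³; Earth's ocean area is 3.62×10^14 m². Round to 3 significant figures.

≈ 6.91×10^5 Gt

Required water volume = Δh × A = 1.86 m × 3.62×10^14 m² = 6.733×10^14 m³.
ρ_w = 1026 kg m⁻³, so the mass of water = 6.733×10^14 m³ × 1026 kg m⁻³ = 6.908×10^17 kg = 6.91×10^5 Gt (and the same mass of ice, by conservation).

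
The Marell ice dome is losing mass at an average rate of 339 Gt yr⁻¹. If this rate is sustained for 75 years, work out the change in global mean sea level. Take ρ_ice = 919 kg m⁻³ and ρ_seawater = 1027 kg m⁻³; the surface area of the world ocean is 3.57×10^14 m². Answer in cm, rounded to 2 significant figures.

Total mass lost = 339 Gt/yr × 75 yr = 2.542×10^4 Gt = 2.542×10^16 kg.
ρ_w = 1027 kg m⁻³, so water volume = 2.542×10^16 / 1027 = 2.476×10^13 m³.
Δh = 2.476×10^13 / 3.57×10^14 = 0.0693 m = 6.9 cm.

≈ 6.9 cm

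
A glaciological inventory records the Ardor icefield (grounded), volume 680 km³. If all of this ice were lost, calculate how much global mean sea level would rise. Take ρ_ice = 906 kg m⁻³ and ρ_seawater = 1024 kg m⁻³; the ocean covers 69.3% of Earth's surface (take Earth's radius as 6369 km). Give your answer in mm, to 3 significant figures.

≈ 1.70 mm

Ardor: 680 km³ × (906/1024) = 601.6 km³ of water.
Spread over 3.53×10^14 m² of ocean, Δh = 6.016×10^11 / 3.53×10^14 = 1.70×10^-3 m = 1.70 mm.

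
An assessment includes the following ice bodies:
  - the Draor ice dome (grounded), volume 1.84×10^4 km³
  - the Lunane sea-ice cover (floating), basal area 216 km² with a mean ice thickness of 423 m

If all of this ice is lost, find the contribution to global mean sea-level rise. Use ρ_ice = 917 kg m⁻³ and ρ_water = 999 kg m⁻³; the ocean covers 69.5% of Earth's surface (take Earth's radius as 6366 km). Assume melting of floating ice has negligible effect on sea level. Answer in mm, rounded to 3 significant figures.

Draor: 1.84×10^4 km³ × (917/999) = 1.689×10^4 km³ of water.
The Lunane sea-ice cover is floating and already displaces its own weight of water, so its melt adds essentially nothing to sea level.
Total added water ≈ 1.689×10^13 m³ over 3.54×10^14 m² → Δh = 0.0477 m = 47.7 mm.

≈ 47.7 mm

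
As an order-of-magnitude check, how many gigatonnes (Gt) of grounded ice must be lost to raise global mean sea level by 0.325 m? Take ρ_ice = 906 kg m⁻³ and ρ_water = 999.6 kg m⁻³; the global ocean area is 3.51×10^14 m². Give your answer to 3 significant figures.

≈ 1.14×10^5 Gt

Required water volume = Δh × A = 0.325 m × 3.51×10^14 m² = 1.141×10^14 m³.
ρ_w = 999.6 kg m⁻³, so the mass of water = 1.141×10^14 m³ × 999.6 kg m⁻³ = 1.140×10^17 kg = 1.14×10^5 Gt (and the same mass of ice, by conservation).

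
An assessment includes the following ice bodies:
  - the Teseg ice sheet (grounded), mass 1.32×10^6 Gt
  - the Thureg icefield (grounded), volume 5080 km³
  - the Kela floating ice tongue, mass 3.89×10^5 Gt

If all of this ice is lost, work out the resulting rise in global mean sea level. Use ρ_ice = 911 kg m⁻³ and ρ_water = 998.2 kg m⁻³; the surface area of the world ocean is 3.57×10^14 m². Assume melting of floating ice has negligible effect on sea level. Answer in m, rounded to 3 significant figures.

Teseg: 1.32×10^6 Gt = 1.320×10^18 kg; dividing by ρ_w = 998.2 kg m⁻³ gives 1.322×10^15 m³ of water.
Thureg: 5080 km³ × (911/998.2) = 4636 km³ of water.
The Kela floating ice tongue is floating and already displaces its own weight of water, so its melt adds essentially nothing to sea level.
Total added water ≈ 1.327×10^15 m³ over 3.57×10^14 m² → Δh = 3.72 m.

≈ 3.72 m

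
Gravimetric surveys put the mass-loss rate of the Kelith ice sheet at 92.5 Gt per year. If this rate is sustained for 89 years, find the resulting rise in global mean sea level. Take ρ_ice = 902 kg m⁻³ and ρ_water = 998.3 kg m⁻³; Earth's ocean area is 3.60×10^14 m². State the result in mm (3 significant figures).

≈ 22.9 mm

Total mass lost = 92.5 Gt/yr × 89 yr = 8232 Gt = 8.232×10^15 kg.
ρ_w = 998.3 kg m⁻³, so water volume = 8.232×10^15 / 998.3 = 8.247×10^12 m³.
Δh = 8.247×10^12 / 3.60×10^14 = 0.0229 m = 22.9 mm.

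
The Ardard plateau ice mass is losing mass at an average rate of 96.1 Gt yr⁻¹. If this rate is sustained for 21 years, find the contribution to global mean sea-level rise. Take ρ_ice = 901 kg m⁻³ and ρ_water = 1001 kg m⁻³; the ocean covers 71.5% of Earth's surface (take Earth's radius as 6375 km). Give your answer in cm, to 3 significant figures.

Total mass lost = 96.1 Gt/yr × 21 yr = 2018 Gt = 2.018×10^15 kg.
ρ_w = 1001 kg m⁻³, so water volume = 2.018×10^15 / 1001 = 2.016×10^12 m³.
Δh = 2.016×10^12 / 3.65×10^14 = 5.52×10^-3 m = 0.552 cm.

≈ 0.552 cm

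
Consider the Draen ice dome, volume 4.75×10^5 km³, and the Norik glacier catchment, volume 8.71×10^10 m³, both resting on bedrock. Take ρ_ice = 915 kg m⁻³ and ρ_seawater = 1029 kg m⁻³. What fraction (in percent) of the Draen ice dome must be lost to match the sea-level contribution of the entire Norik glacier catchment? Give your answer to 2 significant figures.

Equal sea-level rise means equal mass of meltwater, i.e. equal mass of ice lost.
Ice mass of Norik: 7.970×10^13 kg; ice mass of Draen: 4.346×10^17 kg.
Fraction required = 7.970×10^13 / 4.346×10^17 = 1.83×10^-4 → 0.018 %.

≈ 0.018 %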